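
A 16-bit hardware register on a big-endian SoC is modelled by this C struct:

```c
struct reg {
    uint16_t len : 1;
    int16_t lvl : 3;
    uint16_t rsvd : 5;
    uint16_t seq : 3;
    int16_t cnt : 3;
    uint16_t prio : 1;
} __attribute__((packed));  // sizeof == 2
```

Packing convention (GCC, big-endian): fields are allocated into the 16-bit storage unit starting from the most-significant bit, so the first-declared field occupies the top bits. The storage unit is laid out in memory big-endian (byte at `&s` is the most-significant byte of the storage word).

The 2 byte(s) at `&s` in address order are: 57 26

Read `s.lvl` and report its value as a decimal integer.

[0]=0x57 [1]=0x26 (big-endian) → word 0x5726
len:1 @ bit 15 → (0x5726>>15)&0x1 = 0x0
lvl:3 @ bit 12 → (0x5726>>12)&0x7 = 0x5  ←
rsvd:5 @ bit 7 → (0x5726>>7)&0x1f = 0xe
seq:3 @ bit 4 → (0x5726>>4)&0x7 = 0x2
cnt:3 @ bit 1 → (0x5726>>1)&0x7 = 0x3
prio:1 @ bit 0 → (0x5726>>0)&0x1 = 0x0
lvl signed 3b, MSB=1: 5 - 8 = -3

-3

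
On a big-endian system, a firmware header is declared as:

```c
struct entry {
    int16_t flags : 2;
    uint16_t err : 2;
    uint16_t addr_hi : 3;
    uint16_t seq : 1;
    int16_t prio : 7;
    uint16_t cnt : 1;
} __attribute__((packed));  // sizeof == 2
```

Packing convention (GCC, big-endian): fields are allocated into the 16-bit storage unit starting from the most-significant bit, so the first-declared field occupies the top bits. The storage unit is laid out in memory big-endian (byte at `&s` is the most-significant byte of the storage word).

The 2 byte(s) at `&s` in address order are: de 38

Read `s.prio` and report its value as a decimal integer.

28

[0]=0xde [1]=0x38 (big-endian) → word 0xde38
flags [14+:2] = (word>>14) & 0x3 = 3
err [12+:2] = (word>>12) & 0x3 = 1
addr_hi [9+:3] = (word>>9) & 0x7 = 7
seq [8+:1] = (word>>8) & 0x1 = 0
prio [1+:7] = (word>>1) & 0x7f = 28  ←
cnt [0+:1] = (word>>0) & 0x1 = 0
prio signed 7b, MSB=0: value = 28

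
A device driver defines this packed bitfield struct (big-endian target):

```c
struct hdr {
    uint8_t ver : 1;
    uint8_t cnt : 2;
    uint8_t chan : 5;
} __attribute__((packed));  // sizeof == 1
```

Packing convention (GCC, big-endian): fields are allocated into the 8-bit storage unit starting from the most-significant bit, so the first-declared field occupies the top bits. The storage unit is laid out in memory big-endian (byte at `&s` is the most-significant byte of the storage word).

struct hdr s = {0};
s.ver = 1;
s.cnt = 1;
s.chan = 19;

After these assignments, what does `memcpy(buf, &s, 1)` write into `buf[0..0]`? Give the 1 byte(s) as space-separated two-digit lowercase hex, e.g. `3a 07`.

b3

[7+:1] ver=1 & 0x1 = 0x1; word=0x80
[5+:2] cnt=1 & 0x3 = 0x1; word=0xa0
[0+:5] chan=19 & 0x1f = 0x13; word=0xb3
word = 0xb3 → big-endian bytes:
  [0]=0xb3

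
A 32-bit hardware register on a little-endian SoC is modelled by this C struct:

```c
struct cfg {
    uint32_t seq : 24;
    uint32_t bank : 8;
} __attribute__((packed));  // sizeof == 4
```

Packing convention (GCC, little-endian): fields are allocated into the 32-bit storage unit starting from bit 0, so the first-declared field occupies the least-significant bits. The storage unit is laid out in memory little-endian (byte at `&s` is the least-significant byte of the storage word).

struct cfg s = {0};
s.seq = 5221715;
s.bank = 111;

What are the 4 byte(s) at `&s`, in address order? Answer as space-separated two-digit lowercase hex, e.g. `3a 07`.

seq (24b) val=5221715 bits=0x4fad53 at bit 0: 0x004fad53
bank (8b) val=111 bits=0x6f at bit 24: 0x6f4fad53
word = 0x6f4fad53 → little-endian bytes:
  [0]=0x53  [1]=0xad  [2]=0x4f  [3]=0x6f

53 ad 4f 6f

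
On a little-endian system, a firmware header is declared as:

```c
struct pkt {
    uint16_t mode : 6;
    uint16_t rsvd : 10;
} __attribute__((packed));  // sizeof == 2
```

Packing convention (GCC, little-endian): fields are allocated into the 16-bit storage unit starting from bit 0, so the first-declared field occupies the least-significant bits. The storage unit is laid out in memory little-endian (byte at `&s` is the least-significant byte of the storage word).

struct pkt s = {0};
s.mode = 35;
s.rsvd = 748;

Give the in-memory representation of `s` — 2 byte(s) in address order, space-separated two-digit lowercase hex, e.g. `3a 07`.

23 bb

mode (6b) val=35 bits=0x23 at bit 0: 0x0023
rsvd (10b) val=748 bits=0x2ec at bit 6: 0xbb23
word = 0xbb23 → little-endian bytes:
  [0]=0x23  [1]=0xbb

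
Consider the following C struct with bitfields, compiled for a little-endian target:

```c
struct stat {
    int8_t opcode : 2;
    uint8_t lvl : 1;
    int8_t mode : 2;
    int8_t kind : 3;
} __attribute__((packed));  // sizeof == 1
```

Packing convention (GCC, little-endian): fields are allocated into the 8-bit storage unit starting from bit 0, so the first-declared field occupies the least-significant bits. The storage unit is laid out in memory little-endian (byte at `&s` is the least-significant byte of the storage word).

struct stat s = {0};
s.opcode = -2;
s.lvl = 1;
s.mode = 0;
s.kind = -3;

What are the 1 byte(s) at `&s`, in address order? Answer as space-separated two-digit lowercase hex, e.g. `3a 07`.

a6

[0+:2] opcode=-2 & 0x3 = 0x2; word=0x02
[2+:1] lvl=1 & 0x1 = 0x1; word=0x06
[3+:2] mode=0 & 0x3 = 0x0; word=0x06
[5+:3] kind=-3 & 0x7 = 0x5; word=0xa6
word = 0xa6 → little-endian bytes:
  [0]=0xa6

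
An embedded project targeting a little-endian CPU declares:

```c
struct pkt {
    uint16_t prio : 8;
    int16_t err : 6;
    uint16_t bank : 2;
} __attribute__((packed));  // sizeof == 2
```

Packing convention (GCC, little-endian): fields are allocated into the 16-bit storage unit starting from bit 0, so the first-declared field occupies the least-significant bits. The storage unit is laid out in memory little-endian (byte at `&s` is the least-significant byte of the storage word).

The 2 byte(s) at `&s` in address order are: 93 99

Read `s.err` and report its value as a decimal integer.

25

[0]=0x93 [1]=0x99 (little-endian) → word 0x9993
prio [0+:8] = (word>>0) & 0xff = 147
err [8+:6] = (word>>8) & 0x3f = 25  ←
bank [14+:2] = (word>>14) & 0x3 = 2
err signed 6b, MSB=0: value = 25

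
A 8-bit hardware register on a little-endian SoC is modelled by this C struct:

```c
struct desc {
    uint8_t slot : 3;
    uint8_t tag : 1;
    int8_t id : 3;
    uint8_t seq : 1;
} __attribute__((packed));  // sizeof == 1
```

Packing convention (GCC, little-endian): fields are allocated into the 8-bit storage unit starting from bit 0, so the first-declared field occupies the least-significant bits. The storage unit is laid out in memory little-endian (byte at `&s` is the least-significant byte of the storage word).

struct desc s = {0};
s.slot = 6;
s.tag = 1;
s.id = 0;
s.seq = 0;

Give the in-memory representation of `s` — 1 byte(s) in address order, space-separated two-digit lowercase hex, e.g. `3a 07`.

0e

slot:3 = 6 → 0x6 << 0 → word 0x06
tag:1 = 1 → 0x1 << 3 → word 0x0e
id:3 = 0 → 0x0 << 4 → word 0x0e
seq:1 = 0 → 0x0 << 7 → word 0x0e
word = 0x0e → little-endian bytes:
  [0]=0x0e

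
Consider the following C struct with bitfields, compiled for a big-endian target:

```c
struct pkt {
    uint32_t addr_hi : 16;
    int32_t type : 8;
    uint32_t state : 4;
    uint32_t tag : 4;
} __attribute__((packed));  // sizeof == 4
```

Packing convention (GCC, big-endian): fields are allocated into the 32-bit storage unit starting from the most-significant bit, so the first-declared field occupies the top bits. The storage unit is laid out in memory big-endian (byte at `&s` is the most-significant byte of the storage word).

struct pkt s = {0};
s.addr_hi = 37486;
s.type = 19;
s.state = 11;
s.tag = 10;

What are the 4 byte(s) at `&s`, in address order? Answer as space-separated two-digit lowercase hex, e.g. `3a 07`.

92 6e 13 ba

addr_hi (16b) val=37486 bits=0x926e at bit 16: 0x926e0000
type (8b) val=19 bits=0x13 at bit 8: 0x926e1300
state (4b) val=11 bits=0xb at bit 4: 0x926e13b0
tag (4b) val=10 bits=0xa at bit 0: 0x926e13ba
word = 0x926e13ba → big-endian bytes:
  [0]=0x92  [1]=0x6e  [2]=0x13  [3]=0xba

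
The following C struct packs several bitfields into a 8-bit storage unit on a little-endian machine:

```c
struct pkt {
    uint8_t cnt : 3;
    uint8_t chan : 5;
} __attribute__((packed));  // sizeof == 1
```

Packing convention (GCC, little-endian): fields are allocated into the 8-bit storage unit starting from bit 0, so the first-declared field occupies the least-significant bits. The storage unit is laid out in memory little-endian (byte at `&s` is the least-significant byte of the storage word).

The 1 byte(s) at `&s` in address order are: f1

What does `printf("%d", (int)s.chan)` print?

[0]=0xf1 (little-endian) → word 0xf1
cnt:3 @ bit 0 → (0xf1>>0)&0x7 = 0x1
chan:5 @ bit 3 → (0xf1>>3)&0x1f = 0x1e  ←

30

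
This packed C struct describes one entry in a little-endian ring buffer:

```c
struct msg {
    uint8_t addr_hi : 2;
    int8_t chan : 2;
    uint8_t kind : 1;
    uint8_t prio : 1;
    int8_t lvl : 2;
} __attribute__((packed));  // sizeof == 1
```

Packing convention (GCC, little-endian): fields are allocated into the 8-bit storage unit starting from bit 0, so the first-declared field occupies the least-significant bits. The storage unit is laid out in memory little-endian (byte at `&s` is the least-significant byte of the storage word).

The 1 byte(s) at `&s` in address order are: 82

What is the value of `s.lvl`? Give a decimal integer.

-2

[0]=0x82 (little-endian) → word 0x82
addr_hi:2 @ bit 0 → (0x82>>0)&0x3 = 0x2
chan:2 @ bit 2 → (0x82>>2)&0x3 = 0x0
kind:1 @ bit 4 → (0x82>>4)&0x1 = 0x0
prio:1 @ bit 5 → (0x82>>5)&0x1 = 0x0
lvl:2 @ bit 6 → (0x82>>6)&0x3 = 0x2  ←
lvl signed 2b, MSB=1: 2 - 4 = -2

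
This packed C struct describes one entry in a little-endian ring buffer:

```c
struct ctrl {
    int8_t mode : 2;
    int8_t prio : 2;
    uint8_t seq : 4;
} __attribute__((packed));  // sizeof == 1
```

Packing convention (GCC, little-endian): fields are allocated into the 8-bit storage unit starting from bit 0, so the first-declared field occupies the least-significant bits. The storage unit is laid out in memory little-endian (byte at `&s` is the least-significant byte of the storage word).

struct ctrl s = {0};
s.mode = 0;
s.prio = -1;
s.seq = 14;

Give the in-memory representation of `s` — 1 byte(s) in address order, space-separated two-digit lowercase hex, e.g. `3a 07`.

ec

mode:2 = 0 → 0x0 << 0 → word 0x00
prio:2 = -1 → 0x3 << 2 → word 0x0c
seq:4 = 14 → 0xe << 4 → word 0xec
word = 0xec → little-endian bytes:
  [0]=0xec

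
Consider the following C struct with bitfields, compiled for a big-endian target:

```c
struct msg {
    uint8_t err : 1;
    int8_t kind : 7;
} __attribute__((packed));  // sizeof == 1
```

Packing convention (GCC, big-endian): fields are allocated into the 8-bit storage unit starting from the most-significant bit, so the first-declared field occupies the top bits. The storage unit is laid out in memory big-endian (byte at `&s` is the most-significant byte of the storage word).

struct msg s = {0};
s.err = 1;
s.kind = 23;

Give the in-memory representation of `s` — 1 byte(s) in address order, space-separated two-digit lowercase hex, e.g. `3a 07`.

97

[7+:1] err=1 & 0x1 = 0x1; word=0x80
[0+:7] kind=23 & 0x7f = 0x17; word=0x97
word = 0x97 → big-endian bytes:
  [0]=0x97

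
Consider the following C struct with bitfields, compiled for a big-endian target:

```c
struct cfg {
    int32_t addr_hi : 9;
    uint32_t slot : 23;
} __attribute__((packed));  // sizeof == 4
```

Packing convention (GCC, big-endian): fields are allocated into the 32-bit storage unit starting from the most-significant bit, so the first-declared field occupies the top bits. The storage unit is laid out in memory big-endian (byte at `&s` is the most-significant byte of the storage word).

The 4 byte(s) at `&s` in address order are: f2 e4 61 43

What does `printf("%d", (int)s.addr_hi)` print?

[0]=0xf2 [1]=0xe4 [2]=0x61 [3]=0x43 (big-endian) → word 0xf2e46143
addr_hi:9 @ bit 23 → (0xf2e46143>>23)&0x1ff = 0x1e5  ←
slot:23 @ bit 0 → (0xf2e46143>>0)&0x7fffff = 0x646143
addr_hi signed 9b, MSB=1: 485 - 512 = -27

-27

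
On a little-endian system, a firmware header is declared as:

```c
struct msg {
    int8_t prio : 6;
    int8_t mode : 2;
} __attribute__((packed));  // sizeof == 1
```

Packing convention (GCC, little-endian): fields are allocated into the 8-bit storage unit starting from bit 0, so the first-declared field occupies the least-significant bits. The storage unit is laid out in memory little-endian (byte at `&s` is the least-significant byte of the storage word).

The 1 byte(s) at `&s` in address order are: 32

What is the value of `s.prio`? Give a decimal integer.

[0]=0x32 (little-endian) → word 0x32
prio [0+:6] = (word>>0) & 0x3f = 50  ←
mode [6+:2] = (word>>6) & 0x3 = 0
prio signed 6b, MSB=1: 50 - 64 = -14

-14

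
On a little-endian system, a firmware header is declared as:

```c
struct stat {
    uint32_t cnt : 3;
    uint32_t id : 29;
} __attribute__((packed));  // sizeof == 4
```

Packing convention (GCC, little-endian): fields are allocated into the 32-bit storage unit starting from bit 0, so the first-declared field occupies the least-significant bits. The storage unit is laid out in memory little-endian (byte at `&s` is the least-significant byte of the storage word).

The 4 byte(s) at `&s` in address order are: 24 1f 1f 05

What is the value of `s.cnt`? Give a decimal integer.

[0]=0x24 [1]=0x1f [2]=0x1f [3]=0x05 (little-endian) → word 0x051f1f24
cnt [0+:3] = (word>>0) & 0x7 = 4  ←
id [3+:29] = (word>>3) & 0x1fffffff = 10740708

4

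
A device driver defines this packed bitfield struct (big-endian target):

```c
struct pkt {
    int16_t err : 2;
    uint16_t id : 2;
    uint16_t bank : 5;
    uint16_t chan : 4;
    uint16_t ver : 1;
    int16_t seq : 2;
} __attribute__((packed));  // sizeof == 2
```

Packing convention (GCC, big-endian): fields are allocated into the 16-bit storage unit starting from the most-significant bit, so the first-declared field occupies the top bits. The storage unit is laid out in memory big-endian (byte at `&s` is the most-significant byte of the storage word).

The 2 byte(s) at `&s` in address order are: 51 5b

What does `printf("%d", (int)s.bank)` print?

[0]=0x51 [1]=0x5b (big-endian) → word 0x515b
err:2 @ bit 14 → (0x515b>>14)&0x3 = 0x1
id:2 @ bit 12 → (0x515b>>12)&0x3 = 0x1
bank:5 @ bit 7 → (0x515b>>7)&0x1f = 0x2  ←
chan:4 @ bit 3 → (0x515b>>3)&0xf = 0xb
ver:1 @ bit 2 → (0x515b>>2)&0x1 = 0x0
seq:2 @ bit 0 → (0x515b>>0)&0x3 = 0x3

2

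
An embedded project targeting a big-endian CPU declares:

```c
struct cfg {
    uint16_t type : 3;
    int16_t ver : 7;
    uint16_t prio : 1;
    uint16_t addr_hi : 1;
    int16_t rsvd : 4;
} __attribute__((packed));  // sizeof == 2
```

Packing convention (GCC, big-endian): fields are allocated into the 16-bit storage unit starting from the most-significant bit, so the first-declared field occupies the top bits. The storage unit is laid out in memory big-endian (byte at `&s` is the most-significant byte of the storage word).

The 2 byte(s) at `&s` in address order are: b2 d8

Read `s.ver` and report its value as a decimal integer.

-53

[0]=0xb2 [1]=0xd8 (big-endian) → word 0xb2d8
type:3 @ bit 13 → (0xb2d8>>13)&0x7 = 0x5
ver:7 @ bit 6 → (0xb2d8>>6)&0x7f = 0x4b  ←
prio:1 @ bit 5 → (0xb2d8>>5)&0x1 = 0x0
addr_hi:1 @ bit 4 → (0xb2d8>>4)&0x1 = 0x1
rsvd:4 @ bit 0 → (0xb2d8>>0)&0xf = 0x8
ver signed 7b, MSB=1: 75 - 128 = -53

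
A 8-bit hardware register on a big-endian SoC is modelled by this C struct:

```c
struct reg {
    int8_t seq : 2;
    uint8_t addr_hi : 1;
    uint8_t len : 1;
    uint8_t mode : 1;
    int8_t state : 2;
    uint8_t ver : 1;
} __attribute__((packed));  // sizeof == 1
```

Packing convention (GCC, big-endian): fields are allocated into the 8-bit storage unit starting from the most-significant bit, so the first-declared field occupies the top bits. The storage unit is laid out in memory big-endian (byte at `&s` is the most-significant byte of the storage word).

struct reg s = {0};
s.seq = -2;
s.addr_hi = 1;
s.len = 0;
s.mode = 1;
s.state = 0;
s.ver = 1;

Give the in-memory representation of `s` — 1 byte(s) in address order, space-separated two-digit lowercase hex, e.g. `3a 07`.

a9

[6+:2] seq=-2 & 0x3 = 0x2; word=0x80
[5+:1] addr_hi=1 & 0x1 = 0x1; word=0xa0
[4+:1] len=0 & 0x1 = 0x0; word=0xa0
[3+:1] mode=1 & 0x1 = 0x1; word=0xa8
[1+:2] state=0 & 0x3 = 0x0; word=0xa8
[0+:1] ver=1 & 0x1 = 0x1; word=0xa9
word = 0xa9 → big-endian bytes:
  [0]=0xa9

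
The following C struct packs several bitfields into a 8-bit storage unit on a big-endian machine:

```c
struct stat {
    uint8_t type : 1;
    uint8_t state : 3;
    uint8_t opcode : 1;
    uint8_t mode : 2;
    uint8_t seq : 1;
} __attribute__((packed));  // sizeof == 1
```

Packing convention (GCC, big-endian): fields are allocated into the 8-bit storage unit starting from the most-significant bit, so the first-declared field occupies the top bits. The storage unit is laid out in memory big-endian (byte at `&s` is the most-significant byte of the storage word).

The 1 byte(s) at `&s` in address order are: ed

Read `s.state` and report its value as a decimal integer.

[0]=0xed (big-endian) → word 0xed
type:1 @ bit 7 → (0xed>>7)&0x1 = 0x1
state:3 @ bit 4 → (0xed>>4)&0x7 = 0x6  ←
opcode:1 @ bit 3 → (0xed>>3)&0x1 = 0x1
mode:2 @ bit 1 → (0xed>>1)&0x3 = 0x2
seq:1 @ bit 0 → (0xed>>0)&0x1 = 0x1

6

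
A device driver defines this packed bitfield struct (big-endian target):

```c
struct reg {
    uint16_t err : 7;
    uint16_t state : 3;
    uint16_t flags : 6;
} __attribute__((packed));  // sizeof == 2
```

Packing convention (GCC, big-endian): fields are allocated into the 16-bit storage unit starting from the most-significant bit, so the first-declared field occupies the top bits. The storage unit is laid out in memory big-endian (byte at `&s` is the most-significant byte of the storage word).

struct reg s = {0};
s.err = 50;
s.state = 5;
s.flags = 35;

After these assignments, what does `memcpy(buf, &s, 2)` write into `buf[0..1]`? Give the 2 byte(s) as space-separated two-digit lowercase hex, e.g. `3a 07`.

65 63

err (7b) val=50 bits=0x32 at bit 9: 0x6400
state (3b) val=5 bits=0x5 at bit 6: 0x6540
flags (6b) val=35 bits=0x23 at bit 0: 0x6563
word = 0x6563 → big-endian bytes:
  [0]=0x65  [1]=0x63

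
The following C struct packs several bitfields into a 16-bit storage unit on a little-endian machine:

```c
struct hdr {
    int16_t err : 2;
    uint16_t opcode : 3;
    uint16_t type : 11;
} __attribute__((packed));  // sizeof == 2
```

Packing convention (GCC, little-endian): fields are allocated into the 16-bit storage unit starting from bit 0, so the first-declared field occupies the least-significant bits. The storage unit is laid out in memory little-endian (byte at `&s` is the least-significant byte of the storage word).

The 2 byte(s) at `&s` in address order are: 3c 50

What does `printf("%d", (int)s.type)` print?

641

[0]=0x3c [1]=0x50 (little-endian) → word 0x503c
err:2 @ bit 0 → (0x503c>>0)&0x3 = 0x0
opcode:3 @ bit 2 → (0x503c>>2)&0x7 = 0x7
type:11 @ bit 5 → (0x503c>>5)&0x7ff = 0x281  ←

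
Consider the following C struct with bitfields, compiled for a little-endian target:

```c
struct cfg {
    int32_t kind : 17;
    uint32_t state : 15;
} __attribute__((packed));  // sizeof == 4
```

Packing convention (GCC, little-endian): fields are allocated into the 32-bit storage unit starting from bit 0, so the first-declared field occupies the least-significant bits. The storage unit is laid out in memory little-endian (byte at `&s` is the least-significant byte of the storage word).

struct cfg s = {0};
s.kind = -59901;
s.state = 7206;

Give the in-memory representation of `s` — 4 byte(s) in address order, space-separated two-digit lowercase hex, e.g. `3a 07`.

03 16 4d 38

kind:17 = -59901 → 0x11603 << 0 → word 0x00011603
state:15 = 7206 → 0x1c26 << 17 → word 0x384d1603
word = 0x384d1603 → little-endian bytes:
  [0]=0x03  [1]=0x16  [2]=0x4d  [3]=0x38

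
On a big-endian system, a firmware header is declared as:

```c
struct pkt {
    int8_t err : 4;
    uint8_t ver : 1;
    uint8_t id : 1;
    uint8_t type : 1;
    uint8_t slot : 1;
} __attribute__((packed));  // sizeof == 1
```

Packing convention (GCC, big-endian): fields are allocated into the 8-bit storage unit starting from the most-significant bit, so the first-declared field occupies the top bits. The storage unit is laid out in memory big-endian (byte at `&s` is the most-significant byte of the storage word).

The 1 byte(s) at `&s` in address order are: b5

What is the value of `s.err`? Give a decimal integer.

-5

[0]=0xb5 (big-endian) → word 0xb5
err [4+:4] = (word>>4) & 0xf = 11  ←
ver [3+:1] = (word>>3) & 0x1 = 0
id [2+:1] = (word>>2) & 0x1 = 1
type [1+:1] = (word>>1) & 0x1 = 0
slot [0+:1] = (word>>0) & 0x1 = 1
err signed 4b, MSB=1: 11 - 16 = -5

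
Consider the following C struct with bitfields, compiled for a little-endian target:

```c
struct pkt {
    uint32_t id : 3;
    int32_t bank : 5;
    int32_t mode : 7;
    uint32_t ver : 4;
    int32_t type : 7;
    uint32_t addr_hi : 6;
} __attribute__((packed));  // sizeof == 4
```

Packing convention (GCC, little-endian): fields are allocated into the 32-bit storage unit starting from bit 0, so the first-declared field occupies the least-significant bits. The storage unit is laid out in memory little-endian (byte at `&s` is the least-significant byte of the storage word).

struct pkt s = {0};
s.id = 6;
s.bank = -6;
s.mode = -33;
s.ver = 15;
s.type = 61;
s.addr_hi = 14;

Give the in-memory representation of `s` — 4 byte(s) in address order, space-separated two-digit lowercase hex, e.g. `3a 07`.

id (3b) val=6 bits=0x6 at bit 0: 0x00000006
bank (5b) val=-6 bits=0x1a at bit 3: 0x000000d6
mode (7b) val=-33 bits=0x5f at bit 8: 0x00005fd6
ver (4b) val=15 bits=0xf at bit 15: 0x0007dfd6
type (7b) val=61 bits=0x3d at bit 19: 0x01efdfd6
addr_hi (6b) val=14 bits=0xe at bit 26: 0x39efdfd6
word = 0x39efdfd6 → little-endian bytes:
  [0]=0xd6  [1]=0xdf  [2]=0xef  [3]=0x39

d6 df ef 39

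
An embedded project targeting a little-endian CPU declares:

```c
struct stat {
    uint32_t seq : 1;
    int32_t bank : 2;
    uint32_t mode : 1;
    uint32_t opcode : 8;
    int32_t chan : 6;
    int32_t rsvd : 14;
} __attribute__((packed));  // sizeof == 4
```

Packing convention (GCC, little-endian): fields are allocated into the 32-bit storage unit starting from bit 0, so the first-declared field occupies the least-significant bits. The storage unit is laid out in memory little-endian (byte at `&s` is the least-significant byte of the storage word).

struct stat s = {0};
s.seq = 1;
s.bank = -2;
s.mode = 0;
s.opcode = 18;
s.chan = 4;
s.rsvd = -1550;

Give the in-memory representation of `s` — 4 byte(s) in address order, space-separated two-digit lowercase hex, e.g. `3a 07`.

seq:1 = 1 → 0x1 << 0 → word 0x00000001
bank:2 = -2 → 0x2 << 1 → word 0x00000005
mode:1 = 0 → 0x0 << 3 → word 0x00000005
opcode:8 = 18 → 0x12 << 4 → word 0x00000125
chan:6 = 4 → 0x4 << 12 → word 0x00004125
rsvd:14 = -1550 → 0x39f2 << 18 → word 0xe7c84125
word = 0xe7c84125 → little-endian bytes:
  [0]=0x25  [1]=0x41  [2]=0xc8  [3]=0xe7

25 41 c8 e7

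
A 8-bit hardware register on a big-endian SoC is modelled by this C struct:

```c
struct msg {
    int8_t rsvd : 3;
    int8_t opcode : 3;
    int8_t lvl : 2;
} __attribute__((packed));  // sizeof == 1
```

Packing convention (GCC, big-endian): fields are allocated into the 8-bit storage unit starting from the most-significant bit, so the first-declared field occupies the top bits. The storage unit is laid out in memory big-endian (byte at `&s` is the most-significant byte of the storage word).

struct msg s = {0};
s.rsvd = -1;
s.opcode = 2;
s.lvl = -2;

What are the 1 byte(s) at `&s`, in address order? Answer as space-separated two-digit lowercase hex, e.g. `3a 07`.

[5+:3] rsvd=-1 & 0x7 = 0x7; word=0xe0
[2+:3] opcode=2 & 0x7 = 0x2; word=0xe8
[0+:2] lvl=-2 & 0x3 = 0x2; word=0xea
word = 0xea → big-endian bytes:
  [0]=0xea

ea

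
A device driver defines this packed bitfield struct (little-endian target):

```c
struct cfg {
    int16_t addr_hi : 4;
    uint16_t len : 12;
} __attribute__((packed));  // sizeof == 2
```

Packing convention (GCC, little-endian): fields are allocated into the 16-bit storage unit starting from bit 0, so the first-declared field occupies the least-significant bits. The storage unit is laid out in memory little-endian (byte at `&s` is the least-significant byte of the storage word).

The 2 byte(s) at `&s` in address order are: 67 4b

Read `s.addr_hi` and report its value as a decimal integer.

[0]=0x67 [1]=0x4b (little-endian) → word 0x4b67
addr_hi [0+:4] = (word>>0) & 0xf = 7  ←
len [4+:12] = (word>>4) & 0xfff = 1206
addr_hi signed 4b, MSB=0: value = 7

7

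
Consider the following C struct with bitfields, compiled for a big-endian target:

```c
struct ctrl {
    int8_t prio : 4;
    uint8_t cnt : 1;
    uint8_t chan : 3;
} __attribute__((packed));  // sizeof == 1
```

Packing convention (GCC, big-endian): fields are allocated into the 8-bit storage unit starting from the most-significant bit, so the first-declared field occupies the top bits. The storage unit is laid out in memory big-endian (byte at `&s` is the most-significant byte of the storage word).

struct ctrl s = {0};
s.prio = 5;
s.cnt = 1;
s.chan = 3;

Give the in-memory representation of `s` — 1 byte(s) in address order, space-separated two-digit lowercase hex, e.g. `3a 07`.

5b

prio (4b) val=5 bits=0x5 at bit 4: 0x50
cnt (1b) val=1 bits=0x1 at bit 3: 0x58
chan (3b) val=3 bits=0x3 at bit 0: 0x5b
word = 0x5b → big-endian bytes:
  [0]=0x5b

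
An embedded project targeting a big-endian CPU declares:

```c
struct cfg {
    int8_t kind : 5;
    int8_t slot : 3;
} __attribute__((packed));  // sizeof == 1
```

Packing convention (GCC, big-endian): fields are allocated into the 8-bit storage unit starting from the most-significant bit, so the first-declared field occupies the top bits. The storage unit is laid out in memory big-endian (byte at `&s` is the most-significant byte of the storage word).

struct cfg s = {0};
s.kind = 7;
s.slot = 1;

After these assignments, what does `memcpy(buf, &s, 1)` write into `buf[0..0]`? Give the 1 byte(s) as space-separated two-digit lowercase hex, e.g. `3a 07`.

39

kind:5 = 7 → 0x7 << 3 → word 0x38
slot:3 = 1 → 0x1 << 0 → word 0x39
word = 0x39 → big-endian bytes:
  [0]=0x39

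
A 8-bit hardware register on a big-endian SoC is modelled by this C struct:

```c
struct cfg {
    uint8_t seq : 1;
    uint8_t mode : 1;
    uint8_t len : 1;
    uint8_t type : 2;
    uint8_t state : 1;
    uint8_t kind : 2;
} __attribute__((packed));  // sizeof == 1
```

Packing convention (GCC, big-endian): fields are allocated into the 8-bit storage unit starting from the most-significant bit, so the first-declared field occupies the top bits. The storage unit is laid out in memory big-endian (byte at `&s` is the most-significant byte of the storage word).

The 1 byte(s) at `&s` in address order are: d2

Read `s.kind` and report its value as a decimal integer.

2

[0]=0xd2 (big-endian) → word 0xd2
seq:1 @ bit 7 → (0xd2>>7)&0x1 = 0x1
mode:1 @ bit 6 → (0xd2>>6)&0x1 = 0x1
len:1 @ bit 5 → (0xd2>>5)&0x1 = 0x0
type:2 @ bit 3 → (0xd2>>3)&0x3 = 0x2
state:1 @ bit 2 → (0xd2>>2)&0x1 = 0x0
kind:2 @ bit 0 → (0xd2>>0)&0x3 = 0x2  ←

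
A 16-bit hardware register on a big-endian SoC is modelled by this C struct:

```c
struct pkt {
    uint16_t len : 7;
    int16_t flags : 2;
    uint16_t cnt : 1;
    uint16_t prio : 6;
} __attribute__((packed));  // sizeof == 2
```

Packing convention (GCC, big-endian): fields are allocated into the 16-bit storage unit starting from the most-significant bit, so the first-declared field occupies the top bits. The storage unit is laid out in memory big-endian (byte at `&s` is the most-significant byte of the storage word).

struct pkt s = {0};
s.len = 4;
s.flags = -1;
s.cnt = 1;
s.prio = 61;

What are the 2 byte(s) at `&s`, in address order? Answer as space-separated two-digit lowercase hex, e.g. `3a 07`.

[9+:7] len=4 & 0x7f = 0x4; word=0x0800
[7+:2] flags=-1 & 0x3 = 0x3; word=0x0980
[6+:1] cnt=1 & 0x1 = 0x1; word=0x09c0
[0+:6] prio=61 & 0x3f = 0x3d; word=0x09fd
word = 0x09fd → big-endian bytes:
  [0]=0x09  [1]=0xfd

09 fd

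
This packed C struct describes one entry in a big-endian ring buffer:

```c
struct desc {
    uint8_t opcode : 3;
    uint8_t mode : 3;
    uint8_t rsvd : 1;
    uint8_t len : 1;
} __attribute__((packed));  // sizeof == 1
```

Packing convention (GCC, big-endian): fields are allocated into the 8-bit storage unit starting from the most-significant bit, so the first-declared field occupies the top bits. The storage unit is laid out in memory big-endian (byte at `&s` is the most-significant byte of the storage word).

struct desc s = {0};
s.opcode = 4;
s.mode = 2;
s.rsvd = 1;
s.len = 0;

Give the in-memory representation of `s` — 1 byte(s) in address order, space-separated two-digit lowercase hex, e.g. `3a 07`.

opcode:3 = 4 → 0x4 << 5 → word 0x80
mode:3 = 2 → 0x2 << 2 → word 0x88
rsvd:1 = 1 → 0x1 << 1 → word 0x8a
len:1 = 0 → 0x0 << 0 → word 0x8a
word = 0x8a → big-endian bytes:
  [0]=0x8a

8a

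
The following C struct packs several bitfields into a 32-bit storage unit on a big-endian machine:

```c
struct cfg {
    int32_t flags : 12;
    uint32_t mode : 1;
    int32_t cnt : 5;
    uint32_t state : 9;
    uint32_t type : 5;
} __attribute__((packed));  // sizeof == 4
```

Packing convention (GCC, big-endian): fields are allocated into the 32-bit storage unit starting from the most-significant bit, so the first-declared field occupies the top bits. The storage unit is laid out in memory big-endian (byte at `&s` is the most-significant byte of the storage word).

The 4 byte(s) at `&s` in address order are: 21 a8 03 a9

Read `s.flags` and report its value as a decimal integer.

[0]=0x21 [1]=0xa8 [2]=0x03 [3]=0xa9 (big-endian) → word 0x21a803a9
flags:12 @ bit 20 → (0x21a803a9>>20)&0xfff = 0x21a  ←
mode:1 @ bit 19 → (0x21a803a9>>19)&0x1 = 0x1
cnt:5 @ bit 14 → (0x21a803a9>>14)&0x1f = 0x0
state:9 @ bit 5 → (0x21a803a9>>5)&0x1ff = 0x1d
type:5 @ bit 0 → (0x21a803a9>>0)&0x1f = 0x9
flags signed 12b, MSB=0: value = 538

538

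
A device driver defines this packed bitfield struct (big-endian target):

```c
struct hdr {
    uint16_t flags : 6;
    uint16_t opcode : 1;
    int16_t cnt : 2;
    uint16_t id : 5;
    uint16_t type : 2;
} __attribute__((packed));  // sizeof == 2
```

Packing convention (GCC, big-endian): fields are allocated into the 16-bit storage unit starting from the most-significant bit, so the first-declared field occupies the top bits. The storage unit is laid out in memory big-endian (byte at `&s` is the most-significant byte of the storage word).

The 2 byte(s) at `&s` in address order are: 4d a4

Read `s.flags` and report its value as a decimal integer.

[0]=0x4d [1]=0xa4 (big-endian) → word 0x4da4
flags [10+:6] = (word>>10) & 0x3f = 19  ←
opcode [9+:1] = (word>>9) & 0x1 = 0
cnt [7+:2] = (word>>7) & 0x3 = 3
id [2+:5] = (word>>2) & 0x1f = 9
type [0+:2] = (word>>0) & 0x3 = 0

19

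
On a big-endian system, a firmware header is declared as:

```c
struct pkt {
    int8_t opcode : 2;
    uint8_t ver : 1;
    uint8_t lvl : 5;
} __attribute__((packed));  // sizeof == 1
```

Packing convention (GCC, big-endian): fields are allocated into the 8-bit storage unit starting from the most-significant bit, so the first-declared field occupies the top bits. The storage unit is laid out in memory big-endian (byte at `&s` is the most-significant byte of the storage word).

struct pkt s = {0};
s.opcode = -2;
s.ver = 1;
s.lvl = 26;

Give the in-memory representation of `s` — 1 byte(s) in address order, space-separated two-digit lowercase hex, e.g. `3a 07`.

ba

[6+:2] opcode=-2 & 0x3 = 0x2; word=0x80
[5+:1] ver=1 & 0x1 = 0x1; word=0xa0
[0+:5] lvl=26 & 0x1f = 0x1a; word=0xba
word = 0xba → big-endian bytes:
  [0]=0xba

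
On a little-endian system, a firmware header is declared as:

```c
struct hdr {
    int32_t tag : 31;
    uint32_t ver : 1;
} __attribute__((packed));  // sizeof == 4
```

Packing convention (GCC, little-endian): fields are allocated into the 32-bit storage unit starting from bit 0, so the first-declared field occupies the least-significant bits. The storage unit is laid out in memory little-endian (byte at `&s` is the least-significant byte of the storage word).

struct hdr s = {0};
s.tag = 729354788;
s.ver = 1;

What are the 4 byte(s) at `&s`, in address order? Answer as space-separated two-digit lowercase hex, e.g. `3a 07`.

tag (31b) val=729354788 bits=0x2b791224 at bit 0: 0x2b791224
ver (1b) val=1 bits=0x1 at bit 31: 0xab791224
word = 0xab791224 → little-endian bytes:
  [0]=0x24  [1]=0x12  [2]=0x79  [3]=0xab

24 12 79 ab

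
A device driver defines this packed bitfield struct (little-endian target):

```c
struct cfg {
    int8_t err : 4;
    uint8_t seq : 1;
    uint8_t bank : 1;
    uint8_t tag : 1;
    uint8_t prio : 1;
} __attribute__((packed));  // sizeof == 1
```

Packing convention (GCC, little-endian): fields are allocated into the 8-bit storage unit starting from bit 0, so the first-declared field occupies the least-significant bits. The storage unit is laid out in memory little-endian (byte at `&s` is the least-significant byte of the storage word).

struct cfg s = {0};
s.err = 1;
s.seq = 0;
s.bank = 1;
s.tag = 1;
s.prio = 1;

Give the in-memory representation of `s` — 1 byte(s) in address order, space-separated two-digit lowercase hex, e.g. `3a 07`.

e1

[0+:4] err=1 & 0xf = 0x1; word=0x01
[4+:1] seq=0 & 0x1 = 0x0; word=0x01
[5+:1] bank=1 & 0x1 = 0x1; word=0x21
[6+:1] tag=1 & 0x1 = 0x1; word=0x61
[7+:1] prio=1 & 0x1 = 0x1; word=0xe1
word = 0xe1 → little-endian bytes:
  [0]=0xe1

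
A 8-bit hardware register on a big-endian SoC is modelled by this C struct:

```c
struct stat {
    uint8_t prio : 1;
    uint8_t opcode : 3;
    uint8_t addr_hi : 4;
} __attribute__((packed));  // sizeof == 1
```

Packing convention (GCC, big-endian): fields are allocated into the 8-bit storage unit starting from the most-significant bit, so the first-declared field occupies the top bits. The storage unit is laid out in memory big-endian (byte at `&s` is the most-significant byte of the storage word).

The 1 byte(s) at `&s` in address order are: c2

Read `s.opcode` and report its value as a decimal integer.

[0]=0xc2 (big-endian) → word 0xc2
prio:1 @ bit 7 → (0xc2>>7)&0x1 = 0x1
opcode:3 @ bit 4 → (0xc2>>4)&0x7 = 0x4  ←
addr_hi:4 @ bit 0 → (0xc2>>0)&0xf = 0x2

4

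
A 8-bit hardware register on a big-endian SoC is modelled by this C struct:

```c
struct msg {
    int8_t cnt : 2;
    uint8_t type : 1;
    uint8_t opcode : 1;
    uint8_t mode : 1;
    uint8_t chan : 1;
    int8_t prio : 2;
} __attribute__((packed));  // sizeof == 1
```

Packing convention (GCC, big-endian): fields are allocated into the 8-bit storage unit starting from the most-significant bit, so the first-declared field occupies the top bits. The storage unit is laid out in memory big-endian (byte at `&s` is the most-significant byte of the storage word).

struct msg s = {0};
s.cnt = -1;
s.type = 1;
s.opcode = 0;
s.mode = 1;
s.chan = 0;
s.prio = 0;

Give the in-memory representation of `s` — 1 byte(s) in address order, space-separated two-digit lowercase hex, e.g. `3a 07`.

e8

cnt (2b) val=-1 bits=0x3 at bit 6: 0xc0
type (1b) val=1 bits=0x1 at bit 5: 0xe0
opcode (1b) val=0 bits=0x0 at bit 4: 0xe0
mode (1b) val=1 bits=0x1 at bit 3: 0xe8
chan (1b) val=0 bits=0x0 at bit 2: 0xe8
prio (2b) val=0 bits=0x0 at bit 0: 0xe8
word = 0xe8 → big-endian bytes:
  [0]=0xe8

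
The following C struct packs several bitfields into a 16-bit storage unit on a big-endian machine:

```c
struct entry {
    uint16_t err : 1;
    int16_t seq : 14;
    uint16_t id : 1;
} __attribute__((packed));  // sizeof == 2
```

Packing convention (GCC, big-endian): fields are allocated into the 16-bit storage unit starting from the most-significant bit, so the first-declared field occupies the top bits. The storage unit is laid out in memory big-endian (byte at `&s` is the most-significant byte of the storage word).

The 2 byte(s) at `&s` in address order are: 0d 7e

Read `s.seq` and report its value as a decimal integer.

[0]=0x0d [1]=0x7e (big-endian) → word 0x0d7e
err [15+:1] = (word>>15) & 0x1 = 0
seq [1+:14] = (word>>1) & 0x3fff = 1727  ←
id [0+:1] = (word>>0) & 0x1 = 0
seq signed 14b, MSB=0: value = 1727

1727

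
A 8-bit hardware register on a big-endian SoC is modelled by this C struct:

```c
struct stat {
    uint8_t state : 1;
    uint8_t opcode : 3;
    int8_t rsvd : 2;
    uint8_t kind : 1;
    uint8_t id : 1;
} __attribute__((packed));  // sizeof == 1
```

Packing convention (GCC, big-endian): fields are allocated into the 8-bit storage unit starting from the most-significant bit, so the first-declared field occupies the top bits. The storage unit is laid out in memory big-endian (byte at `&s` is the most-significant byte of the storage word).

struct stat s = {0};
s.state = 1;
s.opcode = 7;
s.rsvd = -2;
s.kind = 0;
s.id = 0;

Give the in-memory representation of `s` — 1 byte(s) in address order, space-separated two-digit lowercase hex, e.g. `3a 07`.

[7+:1] state=1 & 0x1 = 0x1; word=0x80
[4+:3] opcode=7 & 0x7 = 0x7; word=0xf0
[2+:2] rsvd=-2 & 0x3 = 0x2; word=0xf8
[1+:1] kind=0 & 0x1 = 0x0; word=0xf8
[0+:1] id=0 & 0x1 = 0x0; word=0xf8
word = 0xf8 → big-endian bytes:
  [0]=0xf8

f8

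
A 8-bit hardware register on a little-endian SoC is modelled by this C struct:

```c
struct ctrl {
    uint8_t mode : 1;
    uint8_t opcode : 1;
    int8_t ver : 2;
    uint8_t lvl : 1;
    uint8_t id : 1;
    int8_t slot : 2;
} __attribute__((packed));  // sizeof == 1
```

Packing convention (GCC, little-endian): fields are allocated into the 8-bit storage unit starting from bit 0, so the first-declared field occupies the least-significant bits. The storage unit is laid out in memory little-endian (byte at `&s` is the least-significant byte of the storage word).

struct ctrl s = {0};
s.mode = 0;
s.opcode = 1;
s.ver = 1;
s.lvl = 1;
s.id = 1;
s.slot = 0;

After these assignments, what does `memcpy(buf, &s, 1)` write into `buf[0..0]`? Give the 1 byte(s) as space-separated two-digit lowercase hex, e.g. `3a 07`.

36

mode (1b) val=0 bits=0x0 at bit 0: 0x00
opcode (1b) val=1 bits=0x1 at bit 1: 0x02
ver (2b) val=1 bits=0x1 at bit 2: 0x06
lvl (1b) val=1 bits=0x1 at bit 4: 0x16
id (1b) val=1 bits=0x1 at bit 5: 0x36
slot (2b) val=0 bits=0x0 at bit 6: 0x36
word = 0x36 → little-endian bytes:
  [0]=0x36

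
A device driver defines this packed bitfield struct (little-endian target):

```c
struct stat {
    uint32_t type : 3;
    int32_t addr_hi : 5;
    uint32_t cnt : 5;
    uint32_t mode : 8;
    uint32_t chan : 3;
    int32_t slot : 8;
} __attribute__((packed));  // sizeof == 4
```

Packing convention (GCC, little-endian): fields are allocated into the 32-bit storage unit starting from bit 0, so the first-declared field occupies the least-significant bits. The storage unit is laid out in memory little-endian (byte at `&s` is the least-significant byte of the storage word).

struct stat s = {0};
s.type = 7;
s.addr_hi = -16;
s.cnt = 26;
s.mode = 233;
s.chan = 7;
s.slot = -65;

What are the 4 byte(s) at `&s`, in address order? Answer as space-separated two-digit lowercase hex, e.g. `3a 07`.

87 3a fd bf

type (3b) val=7 bits=0x7 at bit 0: 0x00000007
addr_hi (5b) val=-16 bits=0x10 at bit 3: 0x00000087
cnt (5b) val=26 bits=0x1a at bit 8: 0x00001a87
mode (8b) val=233 bits=0xe9 at bit 13: 0x001d3a87
chan (3b) val=7 bits=0x7 at bit 21: 0x00fd3a87
slot (8b) val=-65 bits=0xbf at bit 24: 0xbffd3a87
word = 0xbffd3a87 → little-endian bytes:
  [0]=0x87  [1]=0x3a  [2]=0xfd  [3]=0xbf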